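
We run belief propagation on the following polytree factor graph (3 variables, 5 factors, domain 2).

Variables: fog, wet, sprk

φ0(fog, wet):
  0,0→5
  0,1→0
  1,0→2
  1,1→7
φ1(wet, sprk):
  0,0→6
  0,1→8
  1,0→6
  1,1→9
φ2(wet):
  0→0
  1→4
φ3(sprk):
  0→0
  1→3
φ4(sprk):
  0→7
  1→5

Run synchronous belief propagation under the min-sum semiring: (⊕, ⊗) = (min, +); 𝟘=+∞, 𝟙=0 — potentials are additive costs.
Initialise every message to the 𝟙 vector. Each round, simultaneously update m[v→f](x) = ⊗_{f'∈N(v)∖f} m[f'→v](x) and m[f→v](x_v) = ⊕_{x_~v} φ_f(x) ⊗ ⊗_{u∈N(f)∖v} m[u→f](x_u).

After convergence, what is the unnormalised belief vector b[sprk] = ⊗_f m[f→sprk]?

init: all messages = 𝟙 over 2 values
r1 m[φ0→fog] = [0, 2]
r1 m[φ0→wet] = [2, 0]
r1 m[φ1→wet] = [6, 6]
r1 m[φ1→sprk] = [6, 8]
r1 m[φ2→wet] = [0, 4]
r1 m[φ3→sprk] = [0, 3]
r1 m[φ4→sprk] = [7, 5]
r1 m[fog→φ0] = [0, 0]
r1 m[wet→φ0] = [0, 0]
r1 m[wet→φ1] = [0, 0]
r1 m[wet→φ2] = [0, 0]
r1 m[sprk→φ1] = [0, 0]
r1 m[sprk→φ3] = [0, 0]
r1 m[sprk→φ4] = [0, 0]
r2 m[φ0→fog] = [0, 2]
r2 m[φ0→wet] = [2, 0]
r2 m[φ1→wet] = [6, 6]
r2 m[φ1→sprk] = [6, 8]
r2 m[φ2→wet] = [0, 4]
r2 m[φ3→sprk] = [0, 3]
r2 m[φ4→sprk] = [7, 5]
r2 m[fog→φ0] = [0, 0]
r2 m[wet→φ0] = [6, 10]
r2 m[wet→φ1] = [2, 4]
r2 m[wet→φ2] = [8, 6]
r2 m[sprk→φ1] = [7, 8]
r2 m[sprk→φ3] = [13, 13]
r2 m[sprk→φ4] = [6, 11]
r3 m[φ0→fog] = [10, 8]
r3 m[φ0→wet] = [2, 0]
r3 m[φ1→wet] = [13, 13]
r3 m[φ1→sprk] = [8, 10]
r3 m[φ2→wet] = [0, 4]
r3 m[φ3→sprk] = [0, 3]
r3 m[φ4→sprk] = [7, 5]
r3 m[fog→φ0] = [0, 0]
r3 m[wet→φ0] = [6, 10]
r3 m[wet→φ1] = [2, 4]
r3 m[wet→φ2] = [8, 6]
r3 m[sprk→φ1] = [7, 8]
r3 m[sprk→φ3] = [13, 13]
r3 m[sprk→φ4] = [6, 11]
r4 m[φ0→fog] = [10, 8]
r4 m[φ0→wet] = [2, 0]
r4 m[φ1→wet] = [13, 13]
r4 m[φ1→sprk] = [8, 10]
r4 m[φ2→wet] = [0, 4]
r4 m[φ3→sprk] = [0, 3]
r4 m[φ4→sprk] = [7, 5]
r4 m[fog→φ0] = [0, 0]
r4 m[wet→φ0] = [13, 17]
r4 m[wet→φ1] = [2, 4]
r4 m[wet→φ2] = [15, 13]
r4 m[sprk→φ1] = [7, 8]
r4 m[sprk→φ3] = [15, 15]
r4 m[sprk→φ4] = [8, 13]
r5 m[φ0→fog] = [17, 15]
r5 m[φ0→wet] = [2, 0]
r5 m[φ1→wet] = [13, 13]
r5 m[φ1→sprk] = [8, 10]
r5 m[φ2→wet] = [0, 4]
r5 m[φ3→sprk] = [0, 3]
r5 m[φ4→sprk] = [7, 5]
r5 m[fog→φ0] = [0, 0]
r5 m[wet→φ0] = [13, 17]
r5 m[wet→φ1] = [2, 4]
r5 m[wet→φ2] = [15, 13]
r5 m[sprk→φ1] = [7, 8]
r5 m[sprk→φ3] = [15, 15]
r5 m[sprk→φ4] = [8, 13]
r6 m[φ0→fog] = [17, 15]
r6 m[φ0→wet] = [2, 0]
r6 m[φ1→wet] = [13, 13]
r6 m[φ1→sprk] = [8, 10]
r6 m[φ2→wet] = [0, 4]
r6 m[φ3→sprk] = [0, 3]
r6 m[φ4→sprk] = [7, 5]
r6 m[fog→φ0] = [0, 0]
r6 m[wet→φ0] = [13, 17]
r6 m[wet→φ1] = [2, 4]
r6 m[wet→φ2] = [15, 13]
r6 m[sprk→φ1] = [7, 8]
r6 m[sprk→φ3] = [15, 15]
r6 m[sprk→φ4] = [8, 13]
fixed point reached at round 6
b[sprk] = ⊗ incoming = [15, 18]

b[sprk] = [15, 18]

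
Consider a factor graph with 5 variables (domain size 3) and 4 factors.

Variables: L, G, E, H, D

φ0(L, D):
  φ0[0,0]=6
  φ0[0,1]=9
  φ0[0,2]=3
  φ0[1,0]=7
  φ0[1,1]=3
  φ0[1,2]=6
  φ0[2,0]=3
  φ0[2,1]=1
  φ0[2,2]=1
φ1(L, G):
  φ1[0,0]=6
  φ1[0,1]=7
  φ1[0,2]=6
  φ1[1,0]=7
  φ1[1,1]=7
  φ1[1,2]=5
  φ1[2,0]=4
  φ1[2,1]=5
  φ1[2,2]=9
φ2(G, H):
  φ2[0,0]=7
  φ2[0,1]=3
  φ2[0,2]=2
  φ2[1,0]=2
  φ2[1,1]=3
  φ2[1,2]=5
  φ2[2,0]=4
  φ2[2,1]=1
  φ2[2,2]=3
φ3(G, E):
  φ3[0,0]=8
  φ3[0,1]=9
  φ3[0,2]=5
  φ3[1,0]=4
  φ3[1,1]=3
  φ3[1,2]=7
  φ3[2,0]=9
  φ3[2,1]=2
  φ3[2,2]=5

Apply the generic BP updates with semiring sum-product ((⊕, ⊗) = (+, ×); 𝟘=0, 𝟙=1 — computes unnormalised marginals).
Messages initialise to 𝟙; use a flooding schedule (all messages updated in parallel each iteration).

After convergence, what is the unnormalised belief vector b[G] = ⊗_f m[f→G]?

init: all messages = 𝟙 over 3 values
r1 m[φ0→L] = [18, 16, 5]
r1 m[φ0→D] = [16, 13, 10]
r1 m[φ1→L] = [19, 19, 18]
r1 m[φ1→G] = [17, 19, 20]
r1 m[φ2→G] = [12, 10, 8]
r1 m[φ2→H] = [13, 7, 10]
r1 m[φ3→G] = [22, 14, 16]
r1 m[φ3→E] = [21, 14, 17]
r1 m[L→φ0] = [1, 1, 1]
r1 m[L→φ1] = [1, 1, 1]
r1 m[G→φ1] = [1, 1, 1]
r1 m[G→φ2] = [1, 1, 1]
r1 m[G→φ3] = [1, 1, 1]
r1 m[E→φ3] = [1, 1, 1]
r1 m[H→φ2] = [1, 1, 1]
r1 m[D→φ0] = [1, 1, 1]
r2 m[φ0→L] = [18, 16, 5]
r2 m[φ0→D] = [16, 13, 10]
r2 m[φ1→L] = [19, 19, 18]
r2 m[φ1→G] = [17, 19, 20]
r2 m[φ2→G] = [12, 10, 8]
r2 m[φ2→H] = [13, 7, 10]
r2 m[φ3→G] = [22, 14, 16]
r2 m[φ3→E] = [21, 14, 17]
r2 m[L→φ0] = [19, 19, 18]
r2 m[L→φ1] = [18, 16, 5]
r2 m[G→φ1] = [264, 140, 128]
r2 m[G→φ2] = [374, 266, 320]
r2 m[G→φ3] = [204, 190, 160]
r2 m[E→φ3] = [1, 1, 1]
r2 m[H→φ2] = [1, 1, 1]
r2 m[D→φ0] = [1, 1, 1]
r3 m[φ0→L] = [18, 16, 5]
r3 m[φ0→D] = [301, 246, 189]
r3 m[φ1→L] = [3332, 3468, 2908]
r3 m[φ1→G] = [240, 263, 233]
r3 m[φ2→G] = [12, 10, 8]
r3 m[φ2→H] = [4430, 2240, 3038]
r3 m[φ3→G] = [22, 14, 16]
r3 m[φ3→E] = [3832, 2726, 3150]
r3 m[L→φ0] = [19, 19, 18]
r3 m[L→φ1] = [18, 16, 5]
r3 m[G→φ1] = [264, 140, 128]
r3 m[G→φ2] = [374, 266, 320]
r3 m[G→φ3] = [204, 190, 160]
r3 m[E→φ3] = [1, 1, 1]
r3 m[H→φ2] = [1, 1, 1]
r3 m[D→φ0] = [1, 1, 1]
r4 m[φ0→L] = [18, 16, 5]
r4 m[φ0→D] = [301, 246, 189]
r4 m[φ1→L] = [3332, 3468, 2908]
r4 m[φ1→G] = [240, 263, 233]
r4 m[φ2→G] = [12, 10, 8]
r4 m[φ2→H] = [4430, 2240, 3038]
r4 m[φ3→G] = [22, 14, 16]
r4 m[φ3→E] = [3832, 2726, 3150]
r4 m[L→φ0] = [3332, 3468, 2908]
r4 m[L→φ1] = [18, 16, 5]
r4 m[G→φ1] = [264, 140, 128]
r4 m[G→φ2] = [5280, 3682, 3728]
r4 m[G→φ3] = [2880, 2630, 1864]
r4 m[E→φ3] = [1, 1, 1]
r4 m[H→φ2] = [1, 1, 1]
r4 m[D→φ0] = [1, 1, 1]
r5 m[φ0→L] = [18, 16, 5]
r5 m[φ0→D] = [52992, 43300, 33712]
r5 m[φ1→L] = [3332, 3468, 2908]
r5 m[φ1→G] = [240, 263, 233]
r5 m[φ2→G] = [12, 10, 8]
r5 m[φ2→H] = [59236, 30614, 40154]
r5 m[φ3→G] = [22, 14, 16]
r5 m[φ3→E] = [50336, 37538, 42130]
r5 m[L→φ0] = [3332, 3468, 2908]
r5 m[L→φ1] = [18, 16, 5]
r5 m[G→φ1] = [264, 140, 128]
r5 m[G→φ2] = [5280, 3682, 3728]
r5 m[G→φ3] = [2880, 2630, 1864]
r5 m[E→φ3] = [1, 1, 1]
r5 m[H→φ2] = [1, 1, 1]
r5 m[D→φ0] = [1, 1, 1]
r6 m[φ0→L] = [18, 16, 5]
r6 m[φ0→D] = [52992, 43300, 33712]
r6 m[φ1→L] = [3332, 3468, 2908]
r6 m[φ1→G] = [240, 263, 233]
r6 m[φ2→G] = [12, 10, 8]
r6 m[φ2→H] = [59236, 30614, 40154]
r6 m[φ3→G] = [22, 14, 16]
r6 m[φ3→E] = [50336, 37538, 42130]
r6 m[L→φ0] = [3332, 3468, 2908]
r6 m[L→φ1] = [18, 16, 5]
r6 m[G→φ1] = [264, 140, 128]
r6 m[G→φ2] = [5280, 3682, 3728]
r6 m[G→φ3] = [2880, 2630, 1864]
r6 m[E→φ3] = [1, 1, 1]
r6 m[H→φ2] = [1, 1, 1]
r6 m[D→φ0] = [1, 1, 1]
fixed point reached at round 6
b[G] = ⊗ incoming = [63360, 36820, 29824]

b[G] = [63360, 36820, 29824]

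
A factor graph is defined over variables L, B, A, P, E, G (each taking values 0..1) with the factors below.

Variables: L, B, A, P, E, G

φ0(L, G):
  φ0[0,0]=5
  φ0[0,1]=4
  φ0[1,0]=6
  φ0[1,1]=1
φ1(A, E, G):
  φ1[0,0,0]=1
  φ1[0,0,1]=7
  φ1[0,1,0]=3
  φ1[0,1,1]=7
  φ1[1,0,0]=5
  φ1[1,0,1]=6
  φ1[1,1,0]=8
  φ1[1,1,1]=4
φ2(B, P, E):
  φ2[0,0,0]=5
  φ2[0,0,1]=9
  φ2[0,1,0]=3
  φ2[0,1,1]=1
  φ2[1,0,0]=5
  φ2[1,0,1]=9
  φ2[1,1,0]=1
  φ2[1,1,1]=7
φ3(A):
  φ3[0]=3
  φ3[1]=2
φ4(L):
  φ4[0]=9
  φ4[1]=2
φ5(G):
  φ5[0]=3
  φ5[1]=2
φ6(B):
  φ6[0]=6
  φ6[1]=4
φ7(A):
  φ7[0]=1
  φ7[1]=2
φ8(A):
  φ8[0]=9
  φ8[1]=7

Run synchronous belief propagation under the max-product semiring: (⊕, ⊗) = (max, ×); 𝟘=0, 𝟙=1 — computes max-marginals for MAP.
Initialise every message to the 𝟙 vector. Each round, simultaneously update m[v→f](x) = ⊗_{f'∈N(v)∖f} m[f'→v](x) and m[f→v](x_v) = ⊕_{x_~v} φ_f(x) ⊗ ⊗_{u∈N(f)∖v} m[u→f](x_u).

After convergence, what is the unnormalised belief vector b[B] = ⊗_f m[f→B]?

b[B] = [1632960, 1088640]

init: all messages = 𝟙 over 2 values
r1 m[φ0→L] = [5, 6]
r1 m[φ0→G] = [6, 4]
r1 m[φ1→A] = [7, 8]
r1 m[φ1→E] = [7, 8]
r1 m[φ1→G] = [8, 7]
r1 m[φ2→B] = [9, 9]
r1 m[φ2→P] = [9, 7]
r1 m[φ2→E] = [5, 9]
r1 m[φ3→A] = [3, 2]
r1 m[φ4→L] = [9, 2]
r1 m[φ5→G] = [3, 2]
r1 m[φ6→B] = [6, 4]
r1 m[φ7→A] = [1, 2]
r1 m[φ8→A] = [9, 7]
r1 m[L→φ0] = [1, 1]
r1 m[L→φ4] = [1, 1]
r1 m[B→φ2] = [1, 1]
r1 m[B→φ6] = [1, 1]
r1 m[A→φ1] = [1, 1]
r1 m[A→φ3] = [1, 1]
r1 m[A→φ7] = [1, 1]
r1 m[A→φ8] = [1, 1]
r1 m[P→φ2] = [1, 1]
r1 m[E→φ1] = [1, 1]
r1 m[E→φ2] = [1, 1]
r1 m[G→φ0] = [1, 1]
r1 m[G→φ1] = [1, 1]
r1 m[G→φ5] = [1, 1]
r2 m[φ0→L] = [5, 6]
r2 m[φ0→G] = [6, 4]
r2 m[φ1→A] = [7, 8]
r2 m[φ1→E] = [7, 8]
r2 m[φ1→G] = [8, 7]
r2 m[φ2→B] = [9, 9]
r2 m[φ2→P] = [9, 7]
r2 m[φ2→E] = [5, 9]
r2 m[φ3→A] = [3, 2]
r2 m[φ4→L] = [9, 2]
r2 m[φ5→G] = [3, 2]
r2 m[φ6→B] = [6, 4]
r2 m[φ7→A] = [1, 2]
r2 m[φ8→A] = [9, 7]
r2 m[L→φ0] = [9, 2]
r2 m[L→φ4] = [5, 6]
r2 m[B→φ2] = [6, 4]
r2 m[B→φ6] = [9, 9]
r2 m[A→φ1] = [27, 28]
r2 m[A→φ3] = [63, 112]
r2 m[A→φ7] = [189, 112]
r2 m[A→φ8] = [21, 32]
r2 m[P→φ2] = [1, 1]
r2 m[E→φ1] = [5, 9]
r2 m[E→φ2] = [7, 8]
r2 m[G→φ0] = [24, 14]
r2 m[G→φ1] = [18, 8]
r2 m[G→φ5] = [48, 28]
r3 m[φ0→L] = [120, 144]
r3 m[φ0→G] = [45, 36]
r3 m[φ1→A] = [504, 1296]
r3 m[φ1→E] = [2520, 4032]
r3 m[φ1→G] = [2016, 1701]
r3 m[φ2→B] = [72, 72]
r3 m[φ2→P] = [432, 224]
r3 m[φ2→E] = [30, 54]
r3 m[φ3→A] = [3, 2]
r3 m[φ4→L] = [9, 2]
r3 m[φ5→G] = [3, 2]
r3 m[φ6→B] = [6, 4]
r3 m[φ7→A] = [1, 2]
r3 m[φ8→A] = [9, 7]
r3 m[L→φ0] = [9, 2]
r3 m[L→φ4] = [5, 6]
r3 m[B→φ2] = [6, 4]
r3 m[B→φ6] = [9, 9]
r3 m[A→φ1] = [27, 28]
r3 m[A→φ3] = [63, 112]
r3 m[A→φ7] = [189, 112]
r3 m[A→φ8] = [21, 32]
r3 m[P→φ2] = [1, 1]
r3 m[E→φ1] = [5, 9]
r3 m[E→φ2] = [7, 8]
r3 m[G→φ0] = [24, 14]
r3 m[G→φ1] = [18, 8]
r3 m[G→φ5] = [48, 28]
r4 m[φ0→L] = [120, 144]
r4 m[φ0→G] = [45, 36]
r4 m[φ1→A] = [504, 1296]
r4 m[φ1→E] = [2520, 4032]
r4 m[φ1→G] = [2016, 1701]
r4 m[φ2→B] = [72, 72]
r4 m[φ2→P] = [432, 224]
r4 m[φ2→E] = [30, 54]
r4 m[φ3→A] = [3, 2]
r4 m[φ4→L] = [9, 2]
r4 m[φ5→G] = [3, 2]
r4 m[φ6→B] = [6, 4]
r4 m[φ7→A] = [1, 2]
r4 m[φ8→A] = [9, 7]
r4 m[L→φ0] = [9, 2]
r4 m[L→φ4] = [120, 144]
r4 m[B→φ2] = [6, 4]
r4 m[B→φ6] = [72, 72]
r4 m[A→φ1] = [27, 28]
r4 m[A→φ3] = [4536, 18144]
r4 m[A→φ7] = [13608, 18144]
r4 m[A→φ8] = [1512, 5184]
r4 m[P→φ2] = [1, 1]
r4 m[E→φ1] = [30, 54]
r4 m[E→φ2] = [2520, 4032]
r4 m[G→φ0] = [6048, 3402]
r4 m[G→φ1] = [135, 72]
r4 m[G→φ5] = [90720, 61236]
r5 m[φ0→L] = [30240, 36288]
r5 m[φ0→G] = [45, 36]
r5 m[φ1→A] = [27216, 58320]
r5 m[φ1→E] = [18900, 30240]
r5 m[φ1→G] = [12096, 10206]
r5 m[φ2→B] = [36288, 36288]
r5 m[φ2→P] = [217728, 112896]
r5 m[φ2→E] = [30, 54]
r5 m[φ3→A] = [3, 2]
r5 m[φ4→L] = [9, 2]
r5 m[φ5→G] = [3, 2]
r5 m[φ6→B] = [6, 4]
r5 m[φ7→A] = [1, 2]
r5 m[φ8→A] = [9, 7]
r5 m[L→φ0] = [9, 2]
r5 m[L→φ4] = [120, 144]
r5 m[B→φ2] = [6, 4]
r5 m[B→φ6] = [72, 72]
r5 m[A→φ1] = [27, 28]
r5 m[A→φ3] = [4536, 18144]
r5 m[A→φ7] = [13608, 18144]
r5 m[A→φ8] = [1512, 5184]
r5 m[P→φ2] = [1, 1]
r5 m[E→φ1] = [30, 54]
r5 m[E→φ2] = [2520, 4032]
r5 m[G→φ0] = [6048, 3402]
r5 m[G→φ1] = [135, 72]
r5 m[G→φ5] = [90720, 61236]
r6 m[φ0→L] = [30240, 36288]
r6 m[φ0→G] = [45, 36]
r6 m[φ1→A] = [27216, 58320]
r6 m[φ1→E] = [18900, 30240]
r6 m[φ1→G] = [12096, 10206]
r6 m[φ2→B] = [36288, 36288]
r6 m[φ2→P] = [217728, 112896]
r6 m[φ2→E] = [30, 54]
r6 m[φ3→A] = [3, 2]
r6 m[φ4→L] = [9, 2]
r6 m[φ5→G] = [3, 2]
r6 m[φ6→B] = [6, 4]
r6 m[φ7→A] = [1, 2]
r6 m[φ8→A] = [9, 7]
r6 m[L→φ0] = [9, 2]
r6 m[L→φ4] = [30240, 36288]
r6 m[B→φ2] = [6, 4]
r6 m[B→φ6] = [36288, 36288]
r6 m[A→φ1] = [27, 28]
r6 m[A→φ3] = [244944, 816480]
r6 m[A→φ7] = [734832, 816480]
r6 m[A→φ8] = [81648, 233280]
r6 m[P→φ2] = [1, 1]
r6 m[E→φ1] = [30, 54]
r6 m[E→φ2] = [18900, 30240]
r6 m[G→φ0] = [36288, 20412]
r6 m[G→φ1] = [135, 72]
r6 m[G→φ5] = [544320, 367416]
r7 m[φ0→L] = [181440, 217728]
r7 m[φ0→G] = [45, 36]
r7 m[φ1→A] = [27216, 58320]
r7 m[φ1→E] = [18900, 30240]
r7 m[φ1→G] = [12096, 10206]
r7 m[φ2→B] = [272160, 272160]
r7 m[φ2→P] = [1632960, 846720]
r7 m[φ2→E] = [30, 54]
r7 m[φ3→A] = [3, 2]
r7 m[φ4→L] = [9, 2]
r7 m[φ5→G] = [3, 2]
r7 m[φ6→B] = [6, 4]
r7 m[φ7→A] = [1, 2]
r7 m[φ8→A] = [9, 7]
r7 m[L→φ0] = [9, 2]
r7 m[L→φ4] = [30240, 36288]
r7 m[B→φ2] = [6, 4]
r7 m[B→φ6] = [36288, 36288]
r7 m[A→φ1] = [27, 28]
r7 m[A→φ3] = [244944, 816480]
r7 m[A→φ7] = [734832, 816480]
r7 m[A→φ8] = [81648, 233280]
r7 m[P→φ2] = [1, 1]
r7 m[E→φ1] = [30, 54]
r7 m[E→φ2] = [18900, 30240]
r7 m[G→φ0] = [36288, 20412]
r7 m[G→φ1] = [135, 72]
r7 m[G→φ5] = [544320, 367416]
r8 m[φ0→L] = [181440, 217728]
r8 m[φ0→G] = [45, 36]
r8 m[φ1→A] = [27216, 58320]
r8 m[φ1→E] = [18900, 30240]
r8 m[φ1→G] = [12096, 10206]
r8 m[φ2→B] = [272160, 272160]
r8 m[φ2→P] = [1632960, 846720]
r8 m[φ2→E] = [30, 54]
r8 m[φ3→A] = [3, 2]
r8 m[φ4→L] = [9, 2]
r8 m[φ5→G] = [3, 2]
r8 m[φ6→B] = [6, 4]
r8 m[φ7→A] = [1, 2]
r8 m[φ8→A] = [9, 7]
r8 m[L→φ0] = [9, 2]
r8 m[L→φ4] = [181440, 217728]
r8 m[B→φ2] = [6, 4]
r8 m[B→φ6] = [272160, 272160]
r8 m[A→φ1] = [27, 28]
r8 m[A→φ3] = [244944, 816480]
r8 m[A→φ7] = [734832, 816480]
r8 m[A→φ8] = [81648, 233280]
r8 m[P→φ2] = [1, 1]
r8 m[E→φ1] = [30, 54]
r8 m[E→φ2] = [18900, 30240]
r8 m[G→φ0] = [36288, 20412]
r8 m[G→φ1] = [135, 72]
r8 m[G→φ5] = [544320, 367416]
r9 m[φ0→L] = [181440, 217728]
r9 m[φ0→G] = [45, 36]
r9 m[φ1→A] = [27216, 58320]
r9 m[φ1→E] = [18900, 30240]
r9 m[φ1→G] = [12096, 10206]
r9 m[φ2→B] = [272160, 272160]
r9 m[φ2→P] = [1632960, 846720]
r9 m[φ2→E] = [30, 54]
r9 m[φ3→A] = [3, 2]
r9 m[φ4→L] = [9, 2]
r9 m[φ5→G] = [3, 2]
r9 m[φ6→B] = [6, 4]
r9 m[φ7→A] = [1, 2]
r9 m[φ8→A] = [9, 7]
r9 m[L→φ0] = [9, 2]
r9 m[L→φ4] = [181440, 217728]
r9 m[B→φ2] = [6, 4]
r9 m[B→φ6] = [272160, 272160]
r9 m[A→φ1] = [27, 28]
r9 m[A→φ3] = [244944, 816480]
r9 m[A→φ7] = [734832, 816480]
r9 m[A→φ8] = [81648, 233280]
r9 m[P→φ2] = [1, 1]
r9 m[E→φ1] = [30, 54]
r9 m[E→φ2] = [18900, 30240]
r9 m[G→φ0] = [36288, 20412]
r9 m[G→φ1] = [135, 72]
r9 m[G→φ5] = [544320, 367416]
fixed point reached at round 9
b[B] = ⊗ incoming = [1632960, 1088640]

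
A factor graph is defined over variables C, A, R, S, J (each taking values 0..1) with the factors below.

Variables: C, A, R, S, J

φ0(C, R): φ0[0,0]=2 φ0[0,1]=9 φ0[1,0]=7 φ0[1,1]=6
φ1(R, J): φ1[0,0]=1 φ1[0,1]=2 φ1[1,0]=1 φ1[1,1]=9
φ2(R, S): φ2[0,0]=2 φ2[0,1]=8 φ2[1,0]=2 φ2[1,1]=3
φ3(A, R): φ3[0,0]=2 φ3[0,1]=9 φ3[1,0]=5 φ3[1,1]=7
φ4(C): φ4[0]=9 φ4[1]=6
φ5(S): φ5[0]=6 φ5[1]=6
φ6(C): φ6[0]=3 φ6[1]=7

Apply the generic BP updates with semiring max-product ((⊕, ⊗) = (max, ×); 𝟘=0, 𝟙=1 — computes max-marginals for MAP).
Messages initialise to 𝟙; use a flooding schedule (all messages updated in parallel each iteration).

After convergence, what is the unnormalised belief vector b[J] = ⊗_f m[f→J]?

init: all messages = 𝟙 over 2 values
r1 m[φ0→C] = [9, 7]
r1 m[φ0→R] = [7, 9]
r1 m[φ1→R] = [2, 9]
r1 m[φ1→J] = [1, 9]
r1 m[φ2→R] = [8, 3]
r1 m[φ2→S] = [2, 8]
r1 m[φ3→A] = [9, 7]
r1 m[φ3→R] = [5, 9]
r1 m[φ4→C] = [9, 6]
r1 m[φ5→S] = [6, 6]
r1 m[φ6→C] = [3, 7]
r1 m[C→φ0] = [1, 1]
r1 m[C→φ4] = [1, 1]
r1 m[C→φ6] = [1, 1]
r1 m[A→φ3] = [1, 1]
r1 m[R→φ0] = [1, 1]
r1 m[R→φ1] = [1, 1]
r1 m[R→φ2] = [1, 1]
r1 m[R→φ3] = [1, 1]
r1 m[S→φ2] = [1, 1]
r1 m[S→φ5] = [1, 1]
r1 m[J→φ1] = [1, 1]
r2 m[φ0→C] = [9, 7]
r2 m[φ0→R] = [7, 9]
r2 m[φ1→R] = [2, 9]
r2 m[φ1→J] = [1, 9]
r2 m[φ2→R] = [8, 3]
r2 m[φ2→S] = [2, 8]
r2 m[φ3→A] = [9, 7]
r2 m[φ3→R] = [5, 9]
r2 m[φ4→C] = [9, 6]
r2 m[φ5→S] = [6, 6]
r2 m[φ6→C] = [3, 7]
r2 m[C→φ0] = [27, 42]
r2 m[C→φ4] = [27, 49]
r2 m[C→φ6] = [81, 42]
r2 m[A→φ3] = [1, 1]
r2 m[R→φ0] = [80, 243]
r2 m[R→φ1] = [280, 243]
r2 m[R→φ2] = [70, 729]
r2 m[R→φ3] = [112, 243]
r2 m[S→φ2] = [6, 6]
r2 m[S→φ5] = [2, 8]
r2 m[J→φ1] = [1, 1]
r3 m[φ0→C] = [2187, 1458]
r3 m[φ0→R] = [294, 252]
r3 m[φ1→R] = [2, 9]
r3 m[φ1→J] = [280, 2187]
r3 m[φ2→R] = [48, 18]
r3 m[φ2→S] = [1458, 2187]
r3 m[φ3→A] = [2187, 1701]
r3 m[φ3→R] = [5, 9]
r3 m[φ4→C] = [9, 6]
r3 m[φ5→S] = [6, 6]
r3 m[φ6→C] = [3, 7]
r3 m[C→φ0] = [27, 42]
r3 m[C→φ4] = [27, 49]
r3 m[C→φ6] = [81, 42]
r3 m[A→φ3] = [1, 1]
r3 m[R→φ0] = [80, 243]
r3 m[R→φ1] = [280, 243]
r3 m[R→φ2] = [70, 729]
r3 m[R→φ3] = [112, 243]
r3 m[S→φ2] = [6, 6]
r3 m[S→φ5] = [2, 8]
r3 m[J→φ1] = [1, 1]
r4 m[φ0→C] = [2187, 1458]
r4 m[φ0→R] = [294, 252]
r4 m[φ1→R] = [2, 9]
r4 m[φ1→J] = [280, 2187]
r4 m[φ2→R] = [48, 18]
r4 m[φ2→S] = [1458, 2187]
r4 m[φ3→A] = [2187, 1701]
r4 m[φ3→R] = [5, 9]
r4 m[φ4→C] = [9, 6]
r4 m[φ5→S] = [6, 6]
r4 m[φ6→C] = [3, 7]
r4 m[C→φ0] = [27, 42]
r4 m[C→φ4] = [6561, 10206]
r4 m[C→φ6] = [19683, 8748]
r4 m[A→φ3] = [1, 1]
r4 m[R→φ0] = [480, 1458]
r4 m[R→φ1] = [70560, 40824]
r4 m[R→φ2] = [2940, 20412]
r4 m[R→φ3] = [28224, 40824]
r4 m[S→φ2] = [6, 6]
r4 m[S→φ5] = [1458, 2187]
r4 m[J→φ1] = [1, 1]
r5 m[φ0→C] = [13122, 8748]
r5 m[φ0→R] = [294, 252]
r5 m[φ1→R] = [2, 9]
r5 m[φ1→J] = [70560, 367416]
r5 m[φ2→R] = [48, 18]
r5 m[φ2→S] = [40824, 61236]
r5 m[φ3→A] = [367416, 285768]
r5 m[φ3→R] = [5, 9]
r5 m[φ4→C] = [9, 6]
r5 m[φ5→S] = [6, 6]
r5 m[φ6→C] = [3, 7]
r5 m[C→φ0] = [27, 42]
r5 m[C→φ4] = [6561, 10206]
r5 m[C→φ6] = [19683, 8748]
r5 m[A→φ3] = [1, 1]
r5 m[R→φ0] = [480, 1458]
r5 m[R→φ1] = [70560, 40824]
r5 m[R→φ2] = [2940, 20412]
r5 m[R→φ3] = [28224, 40824]
r5 m[S→φ2] = [6, 6]
r5 m[S→φ5] = [1458, 2187]
r5 m[J→φ1] = [1, 1]
r6 m[φ0→C] = [13122, 8748]
r6 m[φ0→R] = [294, 252]
r6 m[φ1→R] = [2, 9]
r6 m[φ1→J] = [70560, 367416]
r6 m[φ2→R] = [48, 18]
r6 m[φ2→S] = [40824, 61236]
r6 m[φ3→A] = [367416, 285768]
r6 m[φ3→R] = [5, 9]
r6 m[φ4→C] = [9, 6]
r6 m[φ5→S] = [6, 6]
r6 m[φ6→C] = [3, 7]
r6 m[C→φ0] = [27, 42]
r6 m[C→φ4] = [39366, 61236]
r6 m[C→φ6] = [118098, 52488]
r6 m[A→φ3] = [1, 1]
r6 m[R→φ0] = [480, 1458]
r6 m[R→φ1] = [70560, 40824]
r6 m[R→φ2] = [2940, 20412]
r6 m[R→φ3] = [28224, 40824]
r6 m[S→φ2] = [6, 6]
r6 m[S→φ5] = [40824, 61236]
r6 m[J→φ1] = [1, 1]
r7 m[φ0→C] = [13122, 8748]
r7 m[φ0→R] = [294, 252]
r7 m[φ1→R] = [2, 9]
r7 m[φ1→J] = [70560, 367416]
r7 m[φ2→R] = [48, 18]
r7 m[φ2→S] = [40824, 61236]
r7 m[φ3→A] = [367416, 285768]
r7 m[φ3→R] = [5, 9]
r7 m[φ4→C] = [9, 6]
r7 m[φ5→S] = [6, 6]
r7 m[φ6→C] = [3, 7]
r7 m[C→φ0] = [27, 42]
r7 m[C→φ4] = [39366, 61236]
r7 m[C→φ6] = [118098, 52488]
r7 m[A→φ3] = [1, 1]
r7 m[R→φ0] = [480, 1458]
r7 m[R→φ1] = [70560, 40824]
r7 m[R→φ2] = [2940, 20412]
r7 m[R→φ3] = [28224, 40824]
r7 m[S→φ2] = [6, 6]
r7 m[S→φ5] = [40824, 61236]
r7 m[J→φ1] = [1, 1]
fixed point reached at round 7
b[J] = ⊗ incoming = [70560, 367416]

b[J] = [70560, 367416]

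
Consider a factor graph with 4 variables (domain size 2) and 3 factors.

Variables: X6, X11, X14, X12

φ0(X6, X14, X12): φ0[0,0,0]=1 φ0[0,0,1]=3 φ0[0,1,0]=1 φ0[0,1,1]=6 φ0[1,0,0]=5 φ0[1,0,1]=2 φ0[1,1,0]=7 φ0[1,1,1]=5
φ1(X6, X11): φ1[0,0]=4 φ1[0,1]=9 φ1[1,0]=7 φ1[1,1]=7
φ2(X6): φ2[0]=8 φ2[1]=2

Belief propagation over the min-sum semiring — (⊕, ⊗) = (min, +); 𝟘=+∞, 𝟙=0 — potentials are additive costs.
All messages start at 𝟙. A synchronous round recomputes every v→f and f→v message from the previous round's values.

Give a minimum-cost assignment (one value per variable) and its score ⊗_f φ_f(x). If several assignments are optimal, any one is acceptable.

init: all messages = 𝟙 over 2 values
r1 m[φ0→X6] = [1, 2]
r1 m[φ0→X14] = [1, 1]
r1 m[φ0→X12] = [1, 2]
r1 m[φ1→X6] = [4, 7]
r1 m[φ1→X11] = [4, 7]
r1 m[φ2→X6] = [8, 2]
r1 m[X6→φ0] = [0, 0]
r1 m[X6→φ1] = [0, 0]
r1 m[X6→φ2] = [0, 0]
r1 m[X11→φ1] = [0, 0]
r1 m[X14→φ0] = [0, 0]
r1 m[X12→φ0] = [0, 0]
r2 m[φ0→X6] = [1, 2]
r2 m[φ0→X14] = [1, 1]
r2 m[φ0→X12] = [1, 2]
r2 m[φ1→X6] = [4, 7]
r2 m[φ1→X11] = [4, 7]
r2 m[φ2→X6] = [8, 2]
r2 m[X6→φ0] = [12, 9]
r2 m[X6→φ1] = [9, 4]
r2 m[X6→φ2] = [5, 9]
r2 m[X11→φ1] = [0, 0]
r2 m[X14→φ0] = [0, 0]
r2 m[X12→φ0] = [0, 0]
r3 m[φ0→X6] = [1, 2]
r3 m[φ0→X14] = [11, 13]
r3 m[φ0→X12] = [13, 11]
r3 m[φ1→X6] = [4, 7]
r3 m[φ1→X11] = [11, 11]
r3 m[φ2→X6] = [8, 2]
r3 m[X6→φ0] = [12, 9]
r3 m[X6→φ1] = [9, 4]
r3 m[X6→φ2] = [5, 9]
r3 m[X11→φ1] = [0, 0]
r3 m[X14→φ0] = [0, 0]
r3 m[X12→φ0] = [0, 0]
r4 m[φ0→X6] = [1, 2]
r4 m[φ0→X14] = [11, 13]
r4 m[φ0→X12] = [13, 11]
r4 m[φ1→X6] = [4, 7]
r4 m[φ1→X11] = [11, 11]
r4 m[φ2→X6] = [8, 2]
r4 m[X6→φ0] = [12, 9]
r4 m[X6→φ1] = [9, 4]
r4 m[X6→φ2] = [5, 9]
r4 m[X11→φ1] = [0, 0]
r4 m[X14→φ0] = [0, 0]
r4 m[X12→φ0] = [0, 0]
fixed point reached at round 4
traceback from X6: (X6=1, X11=0, X14=0, X12=1), score=11

assignment: (X6=1, X11=0, X14=0, X12=1); score = 11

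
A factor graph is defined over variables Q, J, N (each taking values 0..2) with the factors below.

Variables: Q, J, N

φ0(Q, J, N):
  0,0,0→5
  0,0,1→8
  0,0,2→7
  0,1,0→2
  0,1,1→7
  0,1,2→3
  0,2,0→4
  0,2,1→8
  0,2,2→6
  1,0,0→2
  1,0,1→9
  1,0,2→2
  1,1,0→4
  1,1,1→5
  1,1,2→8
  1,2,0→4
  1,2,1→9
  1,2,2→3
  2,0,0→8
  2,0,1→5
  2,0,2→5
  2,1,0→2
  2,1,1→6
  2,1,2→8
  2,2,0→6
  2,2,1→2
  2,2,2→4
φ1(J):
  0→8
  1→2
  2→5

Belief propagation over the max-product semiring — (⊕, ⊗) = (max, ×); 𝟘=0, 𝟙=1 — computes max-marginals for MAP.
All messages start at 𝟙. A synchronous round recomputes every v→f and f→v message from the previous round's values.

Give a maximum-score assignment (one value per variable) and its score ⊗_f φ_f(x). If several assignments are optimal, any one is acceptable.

assignment: (Q=1, J=0, N=1); score = 72

init: all messages = 𝟙 over 3 values
r1 m[φ0→Q] = [8, 9, 8]
r1 m[φ0→J] = [9, 8, 9]
r1 m[φ0→N] = [8, 9, 8]
r1 m[φ1→J] = [8, 2, 5]
r1 m[Q→φ0] = [1, 1, 1]
r1 m[J→φ0] = [1, 1, 1]
r1 m[J→φ1] = [1, 1, 1]
r1 m[N→φ0] = [1, 1, 1]
r2 m[φ0→Q] = [8, 9, 8]
r2 m[φ0→J] = [9, 8, 9]
r2 m[φ0→N] = [8, 9, 8]
r2 m[φ1→J] = [8, 2, 5]
r2 m[Q→φ0] = [1, 1, 1]
r2 m[J→φ0] = [8, 2, 5]
r2 m[J→φ1] = [9, 8, 9]
r2 m[N→φ0] = [1, 1, 1]
r3 m[φ0→Q] = [64, 72, 64]
r3 m[φ0→J] = [9, 8, 9]
r3 m[φ0→N] = [64, 72, 56]
r3 m[φ1→J] = [8, 2, 5]
r3 m[Q→φ0] = [1, 1, 1]
r3 m[J→φ0] = [8, 2, 5]
r3 m[J→φ1] = [9, 8, 9]
r3 m[N→φ0] = [1, 1, 1]
r4 m[φ0→Q] = [64, 72, 64]
r4 m[φ0→J] = [9, 8, 9]
r4 m[φ0→N] = [64, 72, 56]
r4 m[φ1→J] = [8, 2, 5]
r4 m[Q→φ0] = [1, 1, 1]
r4 m[J→φ0] = [8, 2, 5]
r4 m[J→φ1] = [9, 8, 9]
r4 m[N→φ0] = [1, 1, 1]
fixed point reached at round 4
traceback from Q: (Q=1, J=0, N=1), score=72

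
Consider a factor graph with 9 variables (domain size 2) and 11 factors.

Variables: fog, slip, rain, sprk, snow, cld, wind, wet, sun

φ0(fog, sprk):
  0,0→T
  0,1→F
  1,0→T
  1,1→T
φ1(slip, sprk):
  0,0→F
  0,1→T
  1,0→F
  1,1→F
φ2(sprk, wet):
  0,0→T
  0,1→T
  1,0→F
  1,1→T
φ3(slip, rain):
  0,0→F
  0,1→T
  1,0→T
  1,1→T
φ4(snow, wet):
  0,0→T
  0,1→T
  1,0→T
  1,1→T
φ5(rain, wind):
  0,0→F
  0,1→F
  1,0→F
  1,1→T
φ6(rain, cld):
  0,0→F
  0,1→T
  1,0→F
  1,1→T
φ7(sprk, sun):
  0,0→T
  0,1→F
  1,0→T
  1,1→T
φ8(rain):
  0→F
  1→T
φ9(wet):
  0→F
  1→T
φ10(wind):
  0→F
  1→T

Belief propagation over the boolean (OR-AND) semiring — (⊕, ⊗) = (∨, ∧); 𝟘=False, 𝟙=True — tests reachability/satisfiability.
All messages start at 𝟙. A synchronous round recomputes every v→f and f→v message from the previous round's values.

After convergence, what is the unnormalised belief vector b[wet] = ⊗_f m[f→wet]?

init: all messages = 𝟙 over 2 values
r1 m[φ0→fog] = [T, T]
r1 m[φ0→sprk] = [T, T]
r1 m[φ1→slip] = [T, F]
r1 m[φ1→sprk] = [F, T]
r1 m[φ2→sprk] = [T, T]
r1 m[φ2→wet] = [T, T]
r1 m[φ3→slip] = [T, T]
r1 m[φ3→rain] = [T, T]
r1 m[φ4→snow] = [T, T]
r1 m[φ4→wet] = [T, T]
r1 m[φ5→rain] = [F, T]
r1 m[φ5→wind] = [F, T]
r1 m[φ6→rain] = [T, T]
r1 m[φ6→cld] = [F, T]
r1 m[φ7→sprk] = [T, T]
r1 m[φ7→sun] = [T, T]
r1 m[φ8→rain] = [F, T]
r1 m[φ9→wet] = [F, T]
r1 m[φ10→wind] = [F, T]
r1 m[fog→φ0] = [T, T]
r1 m[slip→φ1] = [T, T]
r1 m[slip→φ3] = [T, T]
r1 m[rain→φ3] = [T, T]
r1 m[rain→φ5] = [T, T]
r1 m[rain→φ6] = [T, T]
r1 m[rain→φ8] = [T, T]
r1 m[sprk→φ0] = [T, T]
r1 m[sprk→φ1] = [T, T]
r1 m[sprk→φ2] = [T, T]
r1 m[sprk→φ7] = [T, T]
r1 m[snow→φ4] = [T, T]
r1 m[cld→φ6] = [T, T]
r1 m[wind→φ5] = [T, T]
r1 m[wind→φ10] = [T, T]
r1 m[wet→φ2] = [T, T]
r1 m[wet→φ4] = [T, T]
r1 m[wet→φ9] = [T, T]
r1 m[sun→φ7] = [T, T]
r2 m[φ0→fog] = [T, T]
r2 m[φ0→sprk] = [T, T]
r2 m[φ1→slip] = [T, F]
r2 m[φ1→sprk] = [F, T]
r2 m[φ2→sprk] = [T, T]
r2 m[φ2→wet] = [T, T]
r2 m[φ3→slip] = [T, T]
r2 m[φ3→rain] = [T, T]
r2 m[φ4→snow] = [T, T]
r2 m[φ4→wet] = [T, T]
r2 m[φ5→rain] = [F, T]
r2 m[φ5→wind] = [F, T]
r2 m[φ6→rain] = [T, T]
r2 m[φ6→cld] = [F, T]
r2 m[φ7→sprk] = [T, T]
r2 m[φ7→sun] = [T, T]
r2 m[φ8→rain] = [F, T]
r2 m[φ9→wet] = [F, T]
r2 m[φ10→wind] = [F, T]
r2 m[fog→φ0] = [T, T]
r2 m[slip→φ1] = [T, T]
r2 m[slip→φ3] = [T, F]
r2 m[rain→φ3] = [F, T]
r2 m[rain→φ5] = [F, T]
r2 m[rain→φ6] = [F, T]
r2 m[rain→φ8] = [F, T]
r2 m[sprk→φ0] = [F, T]
r2 m[sprk→φ1] = [T, T]
r2 m[sprk→φ2] = [F, T]
r2 m[sprk→φ7] = [F, T]
r2 m[snow→φ4] = [T, T]
r2 m[cld→φ6] = [T, T]
r2 m[wind→φ5] = [F, T]
r2 m[wind→φ10] = [F, T]
r2 m[wet→φ2] = [F, T]
r2 m[wet→φ4] = [F, T]
r2 m[wet→φ9] = [T, T]
r2 m[sun→φ7] = [T, T]
r3 m[φ0→fog] = [F, T]
r3 m[φ0→sprk] = [T, T]
r3 m[φ1→slip] = [T, F]
r3 m[φ1→sprk] = [F, T]
r3 m[φ2→sprk] = [T, T]
r3 m[φ2→wet] = [F, T]
r3 m[φ3→slip] = [T, T]
r3 m[φ3→rain] = [F, T]
r3 m[φ4→snow] = [T, T]
r3 m[φ4→wet] = [T, T]
r3 m[φ5→rain] = [F, T]
r3 m[φ5→wind] = [F, T]
r3 m[φ6→rain] = [T, T]
r3 m[φ6→cld] = [F, T]
r3 m[φ7→sprk] = [T, T]
r3 m[φ7→sun] = [T, T]
r3 m[φ8→rain] = [F, T]
r3 m[φ9→wet] = [F, T]
r3 m[φ10→wind] = [F, T]
r3 m[fog→φ0] = [T, T]
r3 m[slip→φ1] = [T, T]
r3 m[slip→φ3] = [T, F]
r3 m[rain→φ3] = [F, T]
r3 m[rain→φ5] = [F, T]
r3 m[rain→φ6] = [F, T]
r3 m[rain→φ8] = [F, T]
r3 m[sprk→φ0] = [F, T]
r3 m[sprk→φ1] = [T, T]
r3 m[sprk→φ2] = [F, T]
r3 m[sprk→φ7] = [F, T]
r3 m[snow→φ4] = [T, T]
r3 m[cld→φ6] = [T, T]
r3 m[wind→φ5] = [F, T]
r3 m[wind→φ10] = [F, T]
r3 m[wet→φ2] = [F, T]
r3 m[wet→φ4] = [F, T]
r3 m[wet→φ9] = [T, T]
r3 m[sun→φ7] = [T, T]
r4 m[φ0→fog] = [F, T]
r4 m[φ0→sprk] = [T, T]
r4 m[φ1→slip] = [T, F]
r4 m[φ1→sprk] = [F, T]
r4 m[φ2→sprk] = [T, T]
r4 m[φ2→wet] = [F, T]
r4 m[φ3→slip] = [T, T]
r4 m[φ3→rain] = [F, T]
r4 m[φ4→snow] = [T, T]
r4 m[φ4→wet] = [T, T]
r4 m[φ5→rain] = [F, T]
r4 m[φ5→wind] = [F, T]
r4 m[φ6→rain] = [T, T]
r4 m[φ6→cld] = [F, T]
r4 m[φ7→sprk] = [T, T]
r4 m[φ7→sun] = [T, T]
r4 m[φ8→rain] = [F, T]
r4 m[φ9→wet] = [F, T]
r4 m[φ10→wind] = [F, T]
r4 m[fog→φ0] = [T, T]
r4 m[slip→φ1] = [T, T]
r4 m[slip→φ3] = [T, F]
r4 m[rain→φ3] = [F, T]
r4 m[rain→φ5] = [F, T]
r4 m[rain→φ6] = [F, T]
r4 m[rain→φ8] = [F, T]
r4 m[sprk→φ0] = [F, T]
r4 m[sprk→φ1] = [T, T]
r4 m[sprk→φ2] = [F, T]
r4 m[sprk→φ7] = [F, T]
r4 m[snow→φ4] = [T, T]
r4 m[cld→φ6] = [T, T]
r4 m[wind→φ5] = [F, T]
r4 m[wind→φ10] = [F, T]
r4 m[wet→φ2] = [F, T]
r4 m[wet→φ4] = [F, T]
r4 m[wet→φ9] = [F, T]
r4 m[sun→φ7] = [T, T]
r5 m[φ0→fog] = [F, T]
r5 m[φ0→sprk] = [T, T]
r5 m[φ1→slip] = [T, F]
r5 m[φ1→sprk] = [F, T]
r5 m[φ2→sprk] = [T, T]
r5 m[φ2→wet] = [F, T]
r5 m[φ3→slip] = [T, T]
r5 m[φ3→rain] = [F, T]
r5 m[φ4→snow] = [T, T]
r5 m[φ4→wet] = [T, T]
r5 m[φ5→rain] = [F, T]
r5 m[φ5→wind] = [F, T]
r5 m[φ6→rain] = [T, T]
r5 m[φ6→cld] = [F, T]
r5 m[φ7→sprk] = [T, T]
r5 m[φ7→sun] = [T, T]
r5 m[φ8→rain] = [F, T]
r5 m[φ9→wet] = [F, T]
r5 m[φ10→wind] = [F, T]
r5 m[fog→φ0] = [T, T]
r5 m[slip→φ1] = [T, T]
r5 m[slip→φ3] = [T, F]
r5 m[rain→φ3] = [F, T]
r5 m[rain→φ5] = [F, T]
r5 m[rain→φ6] = [F, T]
r5 m[rain→φ8] = [F, T]
r5 m[sprk→φ0] = [F, T]
r5 m[sprk→φ1] = [T, T]
r5 m[sprk→φ2] = [F, T]
r5 m[sprk→φ7] = [F, T]
r5 m[snow→φ4] = [T, T]
r5 m[cld→φ6] = [T, T]
r5 m[wind→φ5] = [F, T]
r5 m[wind→φ10] = [F, T]
r5 m[wet→φ2] = [F, T]
r5 m[wet→φ4] = [F, T]
r5 m[wet→φ9] = [F, T]
r5 m[sun→φ7] = [T, T]
fixed point reached at round 5
b[wet] = ⊗ incoming = [F, T]

b[wet] = [F, T]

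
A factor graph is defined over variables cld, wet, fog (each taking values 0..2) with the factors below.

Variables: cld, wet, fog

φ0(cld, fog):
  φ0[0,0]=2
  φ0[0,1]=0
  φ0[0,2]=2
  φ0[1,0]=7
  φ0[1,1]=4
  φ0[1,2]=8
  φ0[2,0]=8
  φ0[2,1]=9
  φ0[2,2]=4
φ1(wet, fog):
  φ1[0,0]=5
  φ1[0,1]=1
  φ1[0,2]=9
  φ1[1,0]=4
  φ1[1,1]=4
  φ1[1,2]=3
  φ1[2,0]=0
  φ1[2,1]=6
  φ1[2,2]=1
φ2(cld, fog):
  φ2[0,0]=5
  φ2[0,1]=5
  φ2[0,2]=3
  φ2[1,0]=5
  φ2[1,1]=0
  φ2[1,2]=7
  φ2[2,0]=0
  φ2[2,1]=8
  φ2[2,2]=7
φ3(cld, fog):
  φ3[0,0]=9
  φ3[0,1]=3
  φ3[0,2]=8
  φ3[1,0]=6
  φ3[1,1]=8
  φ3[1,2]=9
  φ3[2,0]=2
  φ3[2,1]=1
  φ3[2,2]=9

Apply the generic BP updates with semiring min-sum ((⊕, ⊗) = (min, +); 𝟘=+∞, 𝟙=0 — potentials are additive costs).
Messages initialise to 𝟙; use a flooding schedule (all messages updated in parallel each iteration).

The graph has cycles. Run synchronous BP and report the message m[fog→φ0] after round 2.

init: all messages = 𝟙 over 3 values
r1 m[φ0→cld] = [0, 4, 4]
r1 m[φ0→fog] = [2, 0, 2]
r1 m[φ1→wet] = [1, 3, 0]
r1 m[φ1→fog] = [0, 1, 1]
r1 m[φ2→cld] = [3, 0, 0]
r1 m[φ2→fog] = [0, 0, 3]
r1 m[φ3→cld] = [3, 6, 1]
r1 m[φ3→fog] = [2, 1, 8]
r1 m[cld→φ0] = [0, 0, 0]
r1 m[cld→φ2] = [0, 0, 0]
r1 m[cld→φ3] = [0, 0, 0]
r1 m[wet→φ1] = [0, 0, 0]
r1 m[fog→φ0] = [0, 0, 0]
r1 m[fog→φ1] = [0, 0, 0]
r1 m[fog→φ2] = [0, 0, 0]
r1 m[fog→φ3] = [0, 0, 0]
r2 m[φ0→cld] = [0, 4, 4]
r2 m[φ0→fog] = [2, 0, 2]
r2 m[φ1→wet] = [1, 3, 0]
r2 m[φ1→fog] = [0, 1, 1]
r2 m[φ2→cld] = [3, 0, 0]
r2 m[φ2→fog] = [0, 0, 3]
r2 m[φ3→cld] = [3, 6, 1]
r2 m[φ3→fog] = [2, 1, 8]
r2 m[cld→φ0] = [6, 6, 1]
r2 m[cld→φ2] = [3, 10, 5]
r2 m[cld→φ3] = [3, 4, 4]
r2 m[wet→φ1] = [0, 0, 0]
r2 m[fog→φ0] = [2, 2, 12]
r2 m[fog→φ1] = [4, 1, 13]
r2 m[fog→φ2] = [4, 2, 11]
r2 m[fog→φ3] = [2, 1, 6]

message @ round 2 = [2, 2, 12]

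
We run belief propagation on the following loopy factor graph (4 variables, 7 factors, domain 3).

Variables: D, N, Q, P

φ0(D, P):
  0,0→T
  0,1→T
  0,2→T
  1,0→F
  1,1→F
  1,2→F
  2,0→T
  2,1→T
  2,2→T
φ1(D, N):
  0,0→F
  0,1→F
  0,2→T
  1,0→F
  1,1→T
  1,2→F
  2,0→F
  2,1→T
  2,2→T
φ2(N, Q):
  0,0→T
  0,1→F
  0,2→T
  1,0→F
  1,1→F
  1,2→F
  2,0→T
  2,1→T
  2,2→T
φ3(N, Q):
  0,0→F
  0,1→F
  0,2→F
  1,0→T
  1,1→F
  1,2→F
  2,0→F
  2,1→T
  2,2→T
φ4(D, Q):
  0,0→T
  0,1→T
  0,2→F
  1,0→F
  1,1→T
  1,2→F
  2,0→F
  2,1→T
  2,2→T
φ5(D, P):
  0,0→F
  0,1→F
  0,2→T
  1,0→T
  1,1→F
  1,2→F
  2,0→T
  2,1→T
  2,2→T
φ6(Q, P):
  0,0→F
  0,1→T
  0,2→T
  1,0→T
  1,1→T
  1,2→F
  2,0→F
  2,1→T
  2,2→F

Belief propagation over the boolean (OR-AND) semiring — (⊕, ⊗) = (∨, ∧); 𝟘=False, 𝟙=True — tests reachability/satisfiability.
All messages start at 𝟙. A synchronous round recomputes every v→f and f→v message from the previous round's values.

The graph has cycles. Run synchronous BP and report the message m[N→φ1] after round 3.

message @ round 3 = [F, F, T]

init: all messages = 𝟙 over 3 values
r1 m[φ0→D] = [T, F, T]
r1 m[φ0→P] = [T, T, T]
r1 m[φ1→D] = [T, T, T]
r1 m[φ1→N] = [F, T, T]
r1 m[φ2→N] = [T, F, T]
r1 m[φ2→Q] = [T, T, T]
r1 m[φ3→N] = [F, T, T]
r1 m[φ3→Q] = [T, T, T]
r1 m[φ4→D] = [T, T, T]
r1 m[φ4→Q] = [T, T, T]
r1 m[φ5→D] = [T, T, T]
r1 m[φ5→P] = [T, T, T]
r1 m[φ6→Q] = [T, T, T]
r1 m[φ6→P] = [T, T, T]
r1 m[D→φ0] = [T, T, T]
r1 m[D→φ1] = [T, T, T]
r1 m[D→φ4] = [T, T, T]
r1 m[D→φ5] = [T, T, T]
r1 m[N→φ1] = [T, T, T]
r1 m[N→φ2] = [T, T, T]
r1 m[N→φ3] = [T, T, T]
r1 m[Q→φ2] = [T, T, T]
r1 m[Q→φ3] = [T, T, T]
r1 m[Q→φ4] = [T, T, T]
r1 m[Q→φ6] = [T, T, T]
r1 m[P→φ0] = [T, T, T]
r1 m[P→φ5] = [T, T, T]
r1 m[P→φ6] = [T, T, T]
r2 m[φ0→D] = [T, F, T]
r2 m[φ0→P] = [T, T, T]
r2 m[φ1→D] = [T, T, T]
r2 m[φ1→N] = [F, T, T]
r2 m[φ2→N] = [T, F, T]
r2 m[φ2→Q] = [T, T, T]
r2 m[φ3→N] = [F, T, T]
r2 m[φ3→Q] = [T, T, T]
r2 m[φ4→D] = [T, T, T]
r2 m[φ4→Q] = [T, T, T]
r2 m[φ5→D] = [T, T, T]
r2 m[φ5→P] = [T, T, T]
r2 m[φ6→Q] = [T, T, T]
r2 m[φ6→P] = [T, T, T]
r2 m[D→φ0] = [T, T, T]
r2 m[D→φ1] = [T, F, T]
r2 m[D→φ4] = [T, F, T]
r2 m[D→φ5] = [T, F, T]
r2 m[N→φ1] = [F, F, T]
r2 m[N→φ2] = [F, T, T]
r2 m[N→φ3] = [F, F, T]
r2 m[Q→φ2] = [T, T, T]
r2 m[Q→φ3] = [T, T, T]
r2 m[Q→φ4] = [T, T, T]
r2 m[Q→φ6] = [T, T, T]
r2 m[P→φ0] = [T, T, T]
r2 m[P→φ5] = [T, T, T]
r2 m[P→φ6] = [T, T, T]
r3 m[φ0→D] = [T, F, T]
r3 m[φ0→P] = [T, T, T]
r3 m[φ1→D] = [T, F, T]
r3 m[φ1→N] = [F, T, T]
r3 m[φ2→N] = [T, F, T]
r3 m[φ2→Q] = [T, T, T]
r3 m[φ3→N] = [F, T, T]
r3 m[φ3→Q] = [F, T, T]
r3 m[φ4→D] = [T, T, T]
r3 m[φ4→Q] = [T, T, T]
r3 m[φ5→D] = [T, T, T]
r3 m[φ5→P] = [T, T, T]
r3 m[φ6→Q] = [T, T, T]
r3 m[φ6→P] = [T, T, T]
r3 m[D→φ0] = [T, T, T]
r3 m[D→φ1] = [T, F, T]
r3 m[D→φ4] = [T, F, T]
r3 m[D→φ5] = [T, F, T]
r3 m[N→φ1] = [F, F, T]
r3 m[N→φ2] = [F, T, T]
r3 m[N→φ3] = [F, F, T]
r3 m[Q→φ2] = [T, T, T]
r3 m[Q→φ3] = [T, T, T]
r3 m[Q→φ4] = [T, T, T]
r3 m[Q→φ6] = [T, T, T]
r3 m[P→φ0] = [T, T, T]
r3 m[P→φ5] = [T, T, T]
r3 m[P→φ6] = [T, T, T]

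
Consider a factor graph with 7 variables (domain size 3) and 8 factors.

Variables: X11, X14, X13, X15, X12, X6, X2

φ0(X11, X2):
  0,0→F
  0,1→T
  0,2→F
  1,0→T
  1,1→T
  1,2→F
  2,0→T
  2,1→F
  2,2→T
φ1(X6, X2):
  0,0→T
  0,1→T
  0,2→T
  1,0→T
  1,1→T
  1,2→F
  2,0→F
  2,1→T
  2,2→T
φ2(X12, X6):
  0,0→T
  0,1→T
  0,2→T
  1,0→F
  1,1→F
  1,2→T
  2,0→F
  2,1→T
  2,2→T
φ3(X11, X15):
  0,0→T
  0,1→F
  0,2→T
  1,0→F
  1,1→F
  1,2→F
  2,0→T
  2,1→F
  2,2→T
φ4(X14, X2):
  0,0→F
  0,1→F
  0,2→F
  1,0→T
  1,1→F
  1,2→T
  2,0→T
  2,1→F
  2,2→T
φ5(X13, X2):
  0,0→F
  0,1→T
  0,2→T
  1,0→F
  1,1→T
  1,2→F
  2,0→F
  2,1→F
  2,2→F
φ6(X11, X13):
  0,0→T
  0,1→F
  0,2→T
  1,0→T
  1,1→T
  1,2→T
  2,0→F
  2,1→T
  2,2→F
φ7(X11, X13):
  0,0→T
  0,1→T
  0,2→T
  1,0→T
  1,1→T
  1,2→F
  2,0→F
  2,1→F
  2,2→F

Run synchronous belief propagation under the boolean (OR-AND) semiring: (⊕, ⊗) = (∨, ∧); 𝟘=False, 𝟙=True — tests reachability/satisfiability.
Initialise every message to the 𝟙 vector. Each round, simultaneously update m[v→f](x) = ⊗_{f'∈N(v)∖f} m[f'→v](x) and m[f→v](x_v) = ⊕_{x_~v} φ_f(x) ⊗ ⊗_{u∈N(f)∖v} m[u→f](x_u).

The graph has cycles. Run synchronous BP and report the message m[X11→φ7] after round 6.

init: all messages = 𝟙 over 3 values
r1 m[φ0→X11] = [T, T, T]
r1 m[φ0→X2] = [T, T, T]
r1 m[φ1→X6] = [T, T, T]
r1 m[φ1→X2] = [T, T, T]
r1 m[φ2→X12] = [T, T, T]
r1 m[φ2→X6] = [T, T, T]
r1 m[φ3→X11] = [T, F, T]
r1 m[φ3→X15] = [T, F, T]
r1 m[φ4→X14] = [F, T, T]
r1 m[φ4→X2] = [T, F, T]
r1 m[φ5→X13] = [T, T, F]
r1 m[φ5→X2] = [F, T, T]
r1 m[φ6→X11] = [T, T, T]
r1 m[φ6→X13] = [T, T, T]
r1 m[φ7→X11] = [T, T, F]
r1 m[φ7→X13] = [T, T, T]
r1 m[X11→φ0] = [T, T, T]
r1 m[X11→φ3] = [T, T, T]
r1 m[X11→φ6] = [T, T, T]
r1 m[X11→φ7] = [T, T, T]
r1 m[X14→φ4] = [T, T, T]
r1 m[X13→φ5] = [T, T, T]
r1 m[X13→φ6] = [T, T, T]
r1 m[X13→φ7] = [T, T, T]
r1 m[X15→φ3] = [T, T, T]
r1 m[X12→φ2] = [T, T, T]
r1 m[X6→φ1] = [T, T, T]
r1 m[X6→φ2] = [T, T, T]
r1 m[X2→φ0] = [T, T, T]
r1 m[X2→φ1] = [T, T, T]
r1 m[X2→φ4] = [T, T, T]
r1 m[X2→φ5] = [T, T, T]
r2 m[φ0→X11] = [T, T, T]
r2 m[φ0→X2] = [T, T, T]
r2 m[φ1→X6] = [T, T, T]
r2 m[φ1→X2] = [T, T, T]
r2 m[φ2→X12] = [T, T, T]
r2 m[φ2→X6] = [T, T, T]
r2 m[φ3→X11] = [T, F, T]
r2 m[φ3→X15] = [T, F, T]
r2 m[φ4→X14] = [F, T, T]
r2 m[φ4→X2] = [T, F, T]
r2 m[φ5→X13] = [T, T, F]
r2 m[φ5→X2] = [F, T, T]
r2 m[φ6→X11] = [T, T, T]
r2 m[φ6→X13] = [T, T, T]
r2 m[φ7→X11] = [T, T, F]
r2 m[φ7→X13] = [T, T, T]
r2 m[X11→φ0] = [T, F, F]
r2 m[X11→φ3] = [T, T, F]
r2 m[X11→φ6] = [T, F, F]
r2 m[X11→φ7] = [T, F, T]
r2 m[X14→φ4] = [T, T, T]
r2 m[X13→φ5] = [T, T, T]
r2 m[X13→φ6] = [T, T, F]
r2 m[X13→φ7] = [T, T, F]
r2 m[X15→φ3] = [T, T, T]
r2 m[X12→φ2] = [T, T, T]
r2 m[X6→φ1] = [T, T, T]
r2 m[X6→φ2] = [T, T, T]
r2 m[X2→φ0] = [F, F, T]
r2 m[X2→φ1] = [F, F, T]
r2 m[X2→φ4] = [F, T, T]
r2 m[X2→φ5] = [T, F, T]
r3 m[φ0→X11] = [F, F, T]
r3 m[φ0→X2] = [F, T, F]
r3 m[φ1→X6] = [T, F, T]
r3 m[φ1→X2] = [T, T, T]
r3 m[φ2→X12] = [T, T, T]
r3 m[φ2→X6] = [T, T, T]
r3 m[φ3→X11] = [T, F, T]
r3 m[φ3→X15] = [T, F, T]
r3 m[φ4→X14] = [F, T, T]
r3 m[φ4→X2] = [T, F, T]
r3 m[φ5→X13] = [T, F, F]
r3 m[φ5→X2] = [F, T, T]
r3 m[φ6→X11] = [T, T, T]
r3 m[φ6→X13] = [T, F, T]
r3 m[φ7→X11] = [T, T, F]
r3 m[φ7→X13] = [T, T, T]
r3 m[X11→φ0] = [T, F, F]
r3 m[X11→φ3] = [T, T, F]
r3 m[X11→φ6] = [T, F, F]
r3 m[X11→φ7] = [T, F, T]
r3 m[X14→φ4] = [T, T, T]
r3 m[X13→φ5] = [T, T, T]
r3 m[X13→φ6] = [T, T, F]
r3 m[X13→φ7] = [T, T, F]
r3 m[X15→φ3] = [T, T, T]
r3 m[X12→φ2] = [T, T, T]
r3 m[X6→φ1] = [T, T, T]
r3 m[X6→φ2] = [T, T, T]
r3 m[X2→φ0] = [F, F, T]
r3 m[X2→φ1] = [F, F, T]
r3 m[X2→φ4] = [F, T, T]
r3 m[X2→φ5] = [T, F, T]
r4 m[φ0→X11] = [F, F, T]
r4 m[φ0→X2] = [F, T, F]
r4 m[φ1→X6] = [T, F, T]
r4 m[φ1→X2] = [T, T, T]
r4 m[φ2→X12] = [T, T, T]
r4 m[φ2→X6] = [T, T, T]
r4 m[φ3→X11] = [T, F, T]
r4 m[φ3→X15] = [T, F, T]
r4 m[φ4→X14] = [F, T, T]
r4 m[φ4→X2] = [T, F, T]
r4 m[φ5→X13] = [T, F, F]
r4 m[φ5→X2] = [F, T, T]
r4 m[φ6→X11] = [T, T, T]
r4 m[φ6→X13] = [T, F, T]
r4 m[φ7→X11] = [T, T, F]
r4 m[φ7→X13] = [T, T, T]
r4 m[X11→φ0] = [T, F, F]
r4 m[X11→φ3] = [F, F, F]
r4 m[X11→φ6] = [F, F, F]
r4 m[X11→φ7] = [F, F, T]
r4 m[X14→φ4] = [T, T, T]
r4 m[X13→φ5] = [T, F, T]
r4 m[X13→φ6] = [T, F, F]
r4 m[X13→φ7] = [T, F, F]
r4 m[X15→φ3] = [T, T, T]
r4 m[X12→φ2] = [T, T, T]
r4 m[X6→φ1] = [T, T, T]
r4 m[X6→φ2] = [T, F, T]
r4 m[X2→φ0] = [F, F, T]
r4 m[X2→φ1] = [F, F, F]
r4 m[X2→φ4] = [F, T, F]
r4 m[X2→φ5] = [F, F, F]
r5 m[φ0→X11] = [F, F, T]
r5 m[φ0→X2] = [F, T, F]
r5 m[φ1→X6] = [F, F, F]
r5 m[φ1→X2] = [T, T, T]
r5 m[φ2→X12] = [T, T, T]
r5 m[φ2→X6] = [T, T, T]
r5 m[φ3→X11] = [T, F, T]
r5 m[φ3→X15] = [F, F, F]
r5 m[φ4→X14] = [F, F, F]
r5 m[φ4→X2] = [T, F, T]
r5 m[φ5→X13] = [F, F, F]
r5 m[φ5→X2] = [F, T, T]
r5 m[φ6→X11] = [T, T, F]
r5 m[φ6→X13] = [F, F, F]
r5 m[φ7→X11] = [T, T, F]
r5 m[φ7→X13] = [F, F, F]
r5 m[X11→φ0] = [T, F, F]
r5 m[X11→φ3] = [F, F, F]
r5 m[X11→φ6] = [F, F, F]
r5 m[X11→φ7] = [F, F, T]
r5 m[X14→φ4] = [T, T, T]
r5 m[X13→φ5] = [T, F, T]
r5 m[X13→φ6] = [T, F, F]
r5 m[X13→φ7] = [T, F, F]
r5 m[X15→φ3] = [T, T, T]
r5 m[X12→φ2] = [T, T, T]
r5 m[X6→φ1] = [T, T, T]
r5 m[X6→φ2] = [T, F, T]
r5 m[X2→φ0] = [F, F, T]
r5 m[X2→φ1] = [F, F, F]
r5 m[X2→φ4] = [F, T, F]
r5 m[X2→φ5] = [F, F, F]
r6 m[φ0→X11] = [F, F, T]
r6 m[φ0→X2] = [F, T, F]
r6 m[φ1→X6] = [F, F, F]
r6 m[φ1→X2] = [T, T, T]
r6 m[φ2→X12] = [T, T, T]
r6 m[φ2→X6] = [T, T, T]
r6 m[φ3→X11] = [T, F, T]
r6 m[φ3→X15] = [F, F, F]
r6 m[φ4→X14] = [F, F, F]
r6 m[φ4→X2] = [T, F, T]
r6 m[φ5→X13] = [F, F, F]
r6 m[φ5→X2] = [F, T, T]
r6 m[φ6→X11] = [T, T, F]
r6 m[φ6→X13] = [F, F, F]
r6 m[φ7→X11] = [T, T, F]
r6 m[φ7→X13] = [F, F, F]
r6 m[X11→φ0] = [T, F, F]
r6 m[X11→φ3] = [F, F, F]
r6 m[X11→φ6] = [F, F, F]
r6 m[X11→φ7] = [F, F, F]
r6 m[X14→φ4] = [T, T, T]
r6 m[X13→φ5] = [F, F, F]
r6 m[X13→φ6] = [F, F, F]
r6 m[X13→φ7] = [F, F, F]
r6 m[X15→φ3] = [T, T, T]
r6 m[X12→φ2] = [T, T, T]
r6 m[X6→φ1] = [T, T, T]
r6 m[X6→φ2] = [F, F, F]
r6 m[X2→φ0] = [F, F, T]
r6 m[X2→φ1] = [F, F, F]
r6 m[X2→φ4] = [F, T, F]
r6 m[X2→φ5] = [F, F, F]

message @ round 6 = [F, F, F]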